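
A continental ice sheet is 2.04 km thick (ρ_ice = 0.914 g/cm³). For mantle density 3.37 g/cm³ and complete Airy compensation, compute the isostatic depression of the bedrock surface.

Balancing pressure at the compensation depth: the ice load ρ_ice t is balanced by mantle displaced below, ρ_m s.
s = t ρ_ice / ρ_m = 2.04 km × 0.914/3.37 = 0.553 km.

0.553 km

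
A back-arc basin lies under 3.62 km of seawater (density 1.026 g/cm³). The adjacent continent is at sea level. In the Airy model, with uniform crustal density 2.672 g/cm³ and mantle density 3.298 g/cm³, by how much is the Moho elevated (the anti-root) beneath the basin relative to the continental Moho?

Equating mass per unit area of the two columns: replacing crust with seawater at the top is compensated by replacing crust with mantle at the base: d (ρ_c − ρ_w) = a (ρ_m − ρ_c).
a = d (ρ_c − ρ_w)/(ρ_m − ρ_c) = 3.62 km × 1.646/0.626 = 9.52 km.

9.52 km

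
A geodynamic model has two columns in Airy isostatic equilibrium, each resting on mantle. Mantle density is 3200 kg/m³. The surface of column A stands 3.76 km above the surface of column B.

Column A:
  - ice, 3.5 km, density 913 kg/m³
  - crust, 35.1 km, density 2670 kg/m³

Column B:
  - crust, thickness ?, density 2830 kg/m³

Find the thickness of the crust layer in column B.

39.4 km

Take the compensation level at the base of the deeper column (depth z_c below the surface of column A) and equate Σ ρ_i t_i down to z_c; mantle fills any gap and the z_c terms cancel.
Column A: 3.5×913 + 35.1×2670 + (z_c − 38.6)×3200
Column B: 3.76×0 + x×2830 + (z_c − 3.76 − 0 − x)×3200
The z_c×3200 term appears on both sides and cancels. Collect the known terms of each column as K = Σ(ρt)_known − 3200 × (depth of known layers): K_A = 96912.5 − 3200×38.6 = −26607.5; K_B = 0 − 3200×(3.76 + 0) = −12032.
Balance: K_A = K_B − x×(3200 − 2830), so x = (K_B − K_A)/(3200 − 2830) = 14575.5/370 = 39.4 km.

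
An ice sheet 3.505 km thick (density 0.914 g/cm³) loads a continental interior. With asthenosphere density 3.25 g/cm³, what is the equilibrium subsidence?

For local isostatic compensation: the ice load ρ_ice t is balanced by mantle displaced below, ρ_m s.
s = t ρ_ice / ρ_m = 3.505 km × 0.914/3.25 = 0.986 km.

0.986 km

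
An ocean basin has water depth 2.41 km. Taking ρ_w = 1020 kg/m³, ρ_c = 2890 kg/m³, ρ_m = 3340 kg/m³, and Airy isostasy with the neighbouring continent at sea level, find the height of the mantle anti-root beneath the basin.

In Airy isostatic equilibrium: replacing crust with seawater at the top is compensated by replacing crust with mantle at the base: d (ρ_c − ρ_w) = a (ρ_m − ρ_c).
a = d (ρ_c − ρ_w)/(ρ_m − ρ_c) = 2.41 km × 1870/450 = 10 km.

10 km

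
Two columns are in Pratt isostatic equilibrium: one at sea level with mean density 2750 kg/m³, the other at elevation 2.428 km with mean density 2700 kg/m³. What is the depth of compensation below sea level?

131 km

ρ_ref D = ρ (D + h) → D (ρ_ref − ρ) = ρ h.
D = ρ h/(ρ_ref − ρ) = 2700 × 2.428 km/(2750 − 2700) = 131 km.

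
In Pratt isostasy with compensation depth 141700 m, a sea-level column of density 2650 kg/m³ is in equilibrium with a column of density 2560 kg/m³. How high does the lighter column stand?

4980 m

ρ_ref D = ρ (D + h) → h = D (ρ_ref − ρ)/ρ.
h = 141700 m × (2650 − 2560)/2560 = 4980 m.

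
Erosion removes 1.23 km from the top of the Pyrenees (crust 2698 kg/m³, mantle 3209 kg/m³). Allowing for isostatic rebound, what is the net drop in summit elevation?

Rebound u = e ρ_c/ρ_m = 1.23 km × 2698/3209 = 1.034 km.
Net surface drop = e − u = 1.23 km − 1.034 km = e (ρ_m − ρ_c)/ρ_m = 0.196 km.

0.196 km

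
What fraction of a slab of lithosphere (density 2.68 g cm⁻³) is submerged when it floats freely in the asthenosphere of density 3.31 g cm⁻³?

81%

Submerged fraction = ρ_obj/ρ_fluid = 2.68/3.31 = 81%.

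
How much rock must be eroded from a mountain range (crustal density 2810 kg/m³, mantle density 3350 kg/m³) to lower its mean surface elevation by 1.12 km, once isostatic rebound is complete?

6.95 km

Net drop Δ = e − u = e − e ρ_c/ρ_m = e (ρ_m − ρ_c)/ρ_m.
e = Δ ρ_m/(ρ_m − ρ_c) = 1.12 km × 3350/540 = 6.95 km.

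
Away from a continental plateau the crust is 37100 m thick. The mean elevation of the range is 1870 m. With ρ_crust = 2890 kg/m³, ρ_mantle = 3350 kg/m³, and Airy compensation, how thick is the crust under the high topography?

Root depth r = h ρ_c / (ρ_m − ρ_c) = 1870 m × 2890 / 460 = 11750 m.
Total thickness = T + h + r = 37100 m + 1870 m + 11750 m = 50700 m.

50700 m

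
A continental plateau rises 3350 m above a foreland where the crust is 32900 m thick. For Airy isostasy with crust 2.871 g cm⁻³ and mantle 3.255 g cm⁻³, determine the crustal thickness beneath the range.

Root depth r = h ρ_c / (ρ_m − ρ_c) = 3350 m × 2.871 / 0.384 = 25050 m.
Total thickness = T + h + r = 32900 m + 3350 m + 25050 m = 61300 m.

61300 m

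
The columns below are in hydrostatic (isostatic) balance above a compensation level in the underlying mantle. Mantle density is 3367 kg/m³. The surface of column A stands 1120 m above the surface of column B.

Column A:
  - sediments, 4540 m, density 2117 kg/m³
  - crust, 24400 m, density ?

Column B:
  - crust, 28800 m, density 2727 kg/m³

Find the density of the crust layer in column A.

2690 kg/m³

Take the compensation level at the base of the deeper column (depth z_c below the surface of column A) and equate Σ ρ_i t_i down to z_c; mantle fills any gap and the z_c terms cancel.
Column A: 4540×2117 + 24400×ρ + (z_c − 28940)×3367
Column B: 1120×0 + 28800×2727 + (z_c − 1120 − 28800)×3367
The z_c×3367 term appears on both sides and cancels. Collect the known terms of each column as K = Σ(ρt)_known − 3367 × (depth of known layers): K_A = 9611180 − 3367×28940 = −87829800; K_B = 78537600 − 3367×(1120 + 28800) = −22203040.
Balance: K_A + 24400×ρ = K_B, so ρ = (K_B − K_A)/24400 = 65626800/24400 = 2690 kg/m³.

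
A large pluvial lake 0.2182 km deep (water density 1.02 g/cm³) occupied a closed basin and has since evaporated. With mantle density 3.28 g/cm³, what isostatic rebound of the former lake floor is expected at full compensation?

0.0679 km

u = d ρ_w/ρ_m = 0.2182 km × 1.02/3.28 = 0.0679 km.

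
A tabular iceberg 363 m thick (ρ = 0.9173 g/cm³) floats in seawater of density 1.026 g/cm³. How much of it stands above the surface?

Floating equilibrium: submerged depth d = t ρ_obj/ρ_fluid = 363 m × 0.9173/1.026 = 324.5 m.
Freeboard = t − d = 363 m − 324.5 m = 38.5 m.

38.5 m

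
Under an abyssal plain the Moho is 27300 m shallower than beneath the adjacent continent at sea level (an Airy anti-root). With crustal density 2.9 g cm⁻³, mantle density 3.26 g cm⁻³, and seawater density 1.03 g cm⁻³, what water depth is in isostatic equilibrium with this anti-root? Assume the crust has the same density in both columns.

Replacing a thickness d of crust by seawater at the top must be balanced by replacing crust with mantle at the base: d (ρ_c − ρ_w) = a (ρ_m − ρ_c).
d = a (ρ_m − ρ_c)/(ρ_c − ρ_w) = 27300 m × 0.36/1.87 = 5260 m.

5260 m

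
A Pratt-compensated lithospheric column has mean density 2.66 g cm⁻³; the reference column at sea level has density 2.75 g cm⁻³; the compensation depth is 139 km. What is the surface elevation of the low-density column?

4.7 km

ρ_ref D = ρ (D + h) → h = D (ρ_ref − ρ)/ρ.
h = 139 km × (2.75 − 2.66)/2.66 = 4.7 km.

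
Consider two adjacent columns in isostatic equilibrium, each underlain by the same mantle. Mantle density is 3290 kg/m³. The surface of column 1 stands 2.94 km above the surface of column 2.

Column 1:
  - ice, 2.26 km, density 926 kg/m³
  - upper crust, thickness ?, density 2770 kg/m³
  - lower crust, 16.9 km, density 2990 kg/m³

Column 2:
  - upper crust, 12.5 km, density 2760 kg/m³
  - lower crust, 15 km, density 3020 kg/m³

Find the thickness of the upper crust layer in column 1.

19.1 km

Take the compensation level at the base of the deeper column (depth z_c below the surface of column 1) and equate Σ ρ_i t_i down to z_c; mantle fills any gap and the z_c terms cancel.
Column 1: 2.26×926 + x×2770 + 16.9×2990 + (z_c − 19.16 − x)×3290
Column 2: 2.94×0 + 12.5×2760 + 15×3020 + (z_c − 2.94 − 27.5)×3290
The z_c×3290 term appears on both sides and cancels. Collect the known terms of each column as K = Σ(ρt)_known − 3290 × (depth of known layers): K_1 = 52623.76 − 3290×19.16 = −10412.64; K_2 = 79800 − 3290×(2.94 + 27.5) = −20347.6.
Balance: K_1 − x×(3290 − 2770) = K_2, so x = (K_1 − K_2)/(3290 − 2770) = 9934.96/520 = 19.1 km.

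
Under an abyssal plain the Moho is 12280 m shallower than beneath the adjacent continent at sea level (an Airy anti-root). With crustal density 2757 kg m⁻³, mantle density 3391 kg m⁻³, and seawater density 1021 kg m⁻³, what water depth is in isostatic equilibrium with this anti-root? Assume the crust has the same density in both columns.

4480 m

Replacing a thickness d of crust by seawater at the top must be balanced by replacing crust with mantle at the base: d (ρ_c − ρ_w) = a (ρ_m − ρ_c).
d = a (ρ_m − ρ_c)/(ρ_c − ρ_w) = 12280 m × 634/1736 = 4480 m.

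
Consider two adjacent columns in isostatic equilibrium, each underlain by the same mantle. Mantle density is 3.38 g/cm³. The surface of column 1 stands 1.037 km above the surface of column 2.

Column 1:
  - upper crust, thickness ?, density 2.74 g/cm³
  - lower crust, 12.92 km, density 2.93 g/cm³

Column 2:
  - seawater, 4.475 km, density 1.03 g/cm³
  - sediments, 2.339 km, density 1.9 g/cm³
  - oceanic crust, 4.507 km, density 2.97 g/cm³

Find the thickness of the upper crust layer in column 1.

Take the compensation level at the base of the deeper column (depth z_c below the surface of column 1) and equate Σ ρ_i t_i down to z_c; mantle fills any gap and the z_c terms cancel.
Column 1: x×2.74 + 12.92×2.93 + (z_c − 12.92 − x)×3.38
Column 2: 1.037×0 + 4.475×1.03 + 2.339×1.9 + 4.507×2.97 + (z_c − 1.037 − 11.321)×3.38
The z_c×3.38 term appears on both sides and cancels. Collect the known terms of each column as K = Σ(ρt)_known − 3.38 × (depth of known layers): K_1 = 37.8556 − 3.38×12.92 = −5.814; K_2 = 22.43914 − 3.38×(1.037 + 11.321) = −19.3309.
Balance: K_1 − x×(3.38 − 2.74) = K_2, so x = (K_1 − K_2)/(3.38 − 2.74) = 13.5169/0.64 = 21.1 km.

21.1 km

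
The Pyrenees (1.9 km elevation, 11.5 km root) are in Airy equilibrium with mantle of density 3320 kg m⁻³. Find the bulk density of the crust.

ρ_c h = (ρ_m − ρ_c) r → ρ_c (h + r) = ρ_m r → ρ_c = ρ_m r / (h + r).
ρ_c = 3320 × 11.5 km / (1.9 km + 11.5 km) = 2850 kg m⁻³.

2850 kg m⁻³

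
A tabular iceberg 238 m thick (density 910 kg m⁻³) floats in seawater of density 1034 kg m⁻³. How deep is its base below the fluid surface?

Draft d = t ρ_obj/ρ_fluid = 238 m × 910/1034 = 209 m.

209 m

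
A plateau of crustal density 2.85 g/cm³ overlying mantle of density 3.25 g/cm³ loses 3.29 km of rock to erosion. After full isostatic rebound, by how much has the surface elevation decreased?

0.405 km

Rebound u = e ρ_c/ρ_m = 3.29 km × 2.85/3.25 = 2.885 km.
Net surface drop = e − u = 3.29 km − 2.885 km = e (ρ_m − ρ_c)/ρ_m = 0.405 km.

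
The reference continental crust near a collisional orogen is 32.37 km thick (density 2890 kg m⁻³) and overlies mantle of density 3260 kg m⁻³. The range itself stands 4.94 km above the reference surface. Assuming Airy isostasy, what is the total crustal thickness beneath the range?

Root depth r = h ρ_c / (ρ_m − ρ_c) = 4.94 km × 2890 / 370 = 38.59 km.
Total thickness = T + h + r = 32.37 km + 4.94 km + 38.59 km = 75.9 km.

75.9 km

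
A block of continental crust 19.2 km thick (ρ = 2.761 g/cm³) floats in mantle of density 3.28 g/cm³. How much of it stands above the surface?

3.04 km

Floating equilibrium: submerged depth d = t ρ_obj/ρ_fluid = 19.2 km × 2.761/3.28 = 16.16 km.
Freeboard = t − d = 19.2 km − 16.16 km = 3.04 km.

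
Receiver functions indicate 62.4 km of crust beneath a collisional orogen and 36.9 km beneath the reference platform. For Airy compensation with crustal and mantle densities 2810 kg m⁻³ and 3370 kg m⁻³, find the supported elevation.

Excess crust Δ = 62.4 km − 36.9 km = 25.5 km, split between elevation h and root r with h + r = Δ.
Airy balance ρ_c h = (ρ_m − ρ_c) r gives r = h ρ_c/(ρ_m − ρ_c), so h (1 + ρ_c/(ρ_m − ρ_c)) = Δ, i.e. h = Δ (ρ_m − ρ_c)/ρ_m.
h = 25.5 km × 560/3370 = 4.24 km.

4.24 km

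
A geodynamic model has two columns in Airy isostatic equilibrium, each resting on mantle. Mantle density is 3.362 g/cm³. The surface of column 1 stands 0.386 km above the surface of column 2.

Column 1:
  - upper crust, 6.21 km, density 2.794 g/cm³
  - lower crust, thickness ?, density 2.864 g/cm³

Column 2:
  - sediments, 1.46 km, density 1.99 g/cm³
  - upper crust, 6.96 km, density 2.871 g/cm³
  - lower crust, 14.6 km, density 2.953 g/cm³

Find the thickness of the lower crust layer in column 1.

Take the compensation level at the base of the deeper column (depth z_c below the surface of column 1) and equate Σ ρ_i t_i down to z_c; mantle fills any gap and the z_c terms cancel.
Column 1: 6.21×2.794 + x×2.864 + (z_c − 6.21 − x)×3.362
Column 2: 0.386×0 + 1.46×1.99 + 6.96×2.871 + 14.6×2.953 + (z_c − 0.386 − 23.02)×3.362
The z_c×3.362 term appears on both sides and cancels. Collect the known terms of each column as K = Σ(ρt)_known − 3.362 × (depth of known layers): K_1 = 17.35074 − 3.362×6.21 = −3.52728; K_2 = 66.00136 − 3.362×(0.386 + 23.02) = −12.689612.
Balance: K_1 − x×(3.362 − 2.864) = K_2, so x = (K_1 − K_2)/(3.362 − 2.864) = 9.16233/0.498 = 18.4 km.

18.4 km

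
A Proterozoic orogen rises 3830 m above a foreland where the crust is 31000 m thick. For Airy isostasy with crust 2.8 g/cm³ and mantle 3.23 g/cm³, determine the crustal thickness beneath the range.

Root depth r = h ρ_c / (ρ_m − ρ_c) = 3830 m × 2.8 / 0.43 = 24940 m.
Total thickness = T + h + r = 31000 m + 3830 m + 24940 m = 59800 m.

59800 m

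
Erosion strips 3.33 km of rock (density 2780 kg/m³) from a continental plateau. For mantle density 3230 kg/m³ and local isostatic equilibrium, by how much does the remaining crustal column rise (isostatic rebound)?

Unloading: uplift u = e ρ_c/ρ_m = 3.33 km × 2780/3230 = 2.87 km.

2.87 km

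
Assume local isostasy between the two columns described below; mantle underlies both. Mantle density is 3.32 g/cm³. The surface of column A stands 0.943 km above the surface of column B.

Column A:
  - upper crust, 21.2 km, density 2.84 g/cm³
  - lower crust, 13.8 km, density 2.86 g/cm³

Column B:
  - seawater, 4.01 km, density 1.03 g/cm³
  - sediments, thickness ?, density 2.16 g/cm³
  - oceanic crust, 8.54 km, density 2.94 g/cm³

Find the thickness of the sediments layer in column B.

0.832 km

Take the compensation level at the base of the deeper column (depth z_c below the surface of column A) and equate Σ ρ_i t_i down to z_c; mantle fills any gap and the z_c terms cancel.
Column A: 21.2×2.84 + 13.8×2.86 + (z_c − 35)×3.32
Column B: 0.943×0 + 4.01×1.03 + x×2.16 + 8.54×2.94 + (z_c − 0.943 − 12.55 − x)×3.32
The z_c×3.32 term appears on both sides and cancels. Collect the known terms of each column as K = Σ(ρt)_known − 3.32 × (depth of known layers): K_A = 99.676 − 3.32×35 = −16.524; K_B = 29.2379 − 3.32×(0.943 + 12.55) = −15.55886.
Balance: K_A = K_B − x×(3.32 − 2.16), so x = (K_B − K_A)/(3.32 − 2.16) = 0.96514/1.16 = 0.832 km.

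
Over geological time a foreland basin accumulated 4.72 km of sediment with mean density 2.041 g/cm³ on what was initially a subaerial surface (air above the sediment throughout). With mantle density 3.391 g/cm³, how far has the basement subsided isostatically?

2.84 km

Subaerial load: s = t ρ_sed / ρ_m = 4.72 km × 2.041/3.391 = 2.84 km.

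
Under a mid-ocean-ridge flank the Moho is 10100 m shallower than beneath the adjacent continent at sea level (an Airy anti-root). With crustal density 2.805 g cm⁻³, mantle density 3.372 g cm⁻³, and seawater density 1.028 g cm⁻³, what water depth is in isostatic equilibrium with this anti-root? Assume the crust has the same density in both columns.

3220 m

Replacing a thickness d of crust by seawater at the top must be balanced by replacing crust with mantle at the base: d (ρ_c − ρ_w) = a (ρ_m − ρ_c).
d = a (ρ_m − ρ_c)/(ρ_c − ρ_w) = 10100 m × 0.567/1.777 = 3220 m.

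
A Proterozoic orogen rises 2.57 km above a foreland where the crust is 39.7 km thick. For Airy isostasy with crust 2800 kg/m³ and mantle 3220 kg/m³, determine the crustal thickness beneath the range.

Root depth r = h ρ_c / (ρ_m − ρ_c) = 2.57 km × 2800 / 420 = 17.13 km.
Total thickness = T + h + r = 39.7 km + 2.57 km + 17.13 km = 59.4 km.

59.4 km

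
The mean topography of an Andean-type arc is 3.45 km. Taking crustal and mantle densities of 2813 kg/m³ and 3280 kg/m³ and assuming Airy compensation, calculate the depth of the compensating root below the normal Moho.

In Airy isostatic equilibrium: the weight of the topography is balanced by the buoyancy of the root, ρ_c h = (ρ_m − ρ_c) r.
r = h · ρ_c / (ρ_m − ρ_c) = 3.45 km × 2813 / (3280 − 2813) = 20.8 km.

20.8 km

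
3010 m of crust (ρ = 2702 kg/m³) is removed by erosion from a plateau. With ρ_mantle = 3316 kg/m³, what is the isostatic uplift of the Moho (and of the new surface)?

Unloading: uplift u = e ρ_c/ρ_m = 3010 m × 2702/3316 = 2450 m.

2450 m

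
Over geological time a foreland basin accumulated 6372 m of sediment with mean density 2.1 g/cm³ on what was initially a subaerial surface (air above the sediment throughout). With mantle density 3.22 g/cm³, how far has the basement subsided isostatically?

Subaerial load: s = t ρ_sed / ρ_m = 6372 m × 2.1/3.22 = 4160 m.

4160 m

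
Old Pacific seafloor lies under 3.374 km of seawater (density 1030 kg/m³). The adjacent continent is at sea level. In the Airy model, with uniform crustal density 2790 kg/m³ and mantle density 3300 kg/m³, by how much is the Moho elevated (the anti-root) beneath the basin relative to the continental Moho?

11.6 km

For local isostatic compensation: replacing crust with seawater at the top is compensated by replacing crust with mantle at the base: d (ρ_c − ρ_w) = a (ρ_m − ρ_c).
a = d (ρ_c − ρ_w)/(ρ_m − ρ_c) = 3.374 km × 1760/510 = 11.6 km.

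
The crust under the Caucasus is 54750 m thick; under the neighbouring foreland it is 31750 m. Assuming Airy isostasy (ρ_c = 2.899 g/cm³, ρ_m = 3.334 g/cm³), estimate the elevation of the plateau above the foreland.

3000 m

Excess crust Δ = 54750 m − 31750 m = 23000 m, split between elevation h and root r with h + r = Δ.
Airy balance ρ_c h = (ρ_m − ρ_c) r gives r = h ρ_c/(ρ_m − ρ_c), so h (1 + ρ_c/(ρ_m − ρ_c)) = Δ, i.e. h = Δ (ρ_m − ρ_c)/ρ_m.
h = 23000 m × 0.435/3.334 = 3000 m.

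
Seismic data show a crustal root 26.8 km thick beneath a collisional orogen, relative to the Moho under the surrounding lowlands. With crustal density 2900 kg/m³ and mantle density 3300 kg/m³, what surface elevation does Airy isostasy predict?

By Archimedes' principle applied to the lithosphere: ρ_c h = (ρ_m − ρ_c) r.
h = r (ρ_m − ρ_c) / ρ_c = 26.8 km × (3300 − 2900) / 2900 = 3.7 km.

3.7 km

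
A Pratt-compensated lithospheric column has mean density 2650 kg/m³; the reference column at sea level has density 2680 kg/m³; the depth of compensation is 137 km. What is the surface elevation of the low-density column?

1.55 km

ρ_ref D = ρ (D + h) → h = D (ρ_ref − ρ)/ρ.
h = 137 km × (2680 − 2650)/2650 = 1.55 km.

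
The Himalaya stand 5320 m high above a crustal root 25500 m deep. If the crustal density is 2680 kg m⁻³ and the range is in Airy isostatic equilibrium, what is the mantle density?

Airy balance: ρ_c h = (ρ_m − ρ_c) r → ρ_m = ρ_c (1 + h/r).
ρ_m = 2680 × (1 + 5320 m/25500 m) = 3240 kg m⁻³.

3240 kg m⁻³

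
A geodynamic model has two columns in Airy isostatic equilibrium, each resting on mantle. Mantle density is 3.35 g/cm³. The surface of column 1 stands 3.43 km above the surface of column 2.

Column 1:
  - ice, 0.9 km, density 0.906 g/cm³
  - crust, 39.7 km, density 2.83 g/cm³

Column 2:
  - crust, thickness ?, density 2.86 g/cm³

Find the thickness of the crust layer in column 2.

Take the compensation level at the base of the deeper column (depth z_c below the surface of column 1) and equate Σ ρ_i t_i down to z_c; mantle fills any gap and the z_c terms cancel.
Column 1: 0.9×0.906 + 39.7×2.83 + (z_c − 40.6)×3.35
Column 2: 3.43×0 + x×2.86 + (z_c − 3.43 − 0 − x)×3.35
The z_c×3.35 term appears on both sides and cancels. Collect the known terms of each column as K = Σ(ρt)_known − 3.35 × (depth of known layers): K_1 = 113.1664 − 3.35×40.6 = −22.8436; K_2 = 0 − 3.35×(3.43 + 0) = −11.4905.
Balance: K_1 = K_2 − x×(3.35 − 2.86), so x = (K_2 − K_1)/(3.35 − 2.86) = 11.3531/0.49 = 23.2 km.

23.2 km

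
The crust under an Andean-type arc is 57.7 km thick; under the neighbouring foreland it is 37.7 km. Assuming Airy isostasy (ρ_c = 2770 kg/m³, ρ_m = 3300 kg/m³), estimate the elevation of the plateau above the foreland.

Excess crust Δ = 57.7 km − 37.7 km = 20 km, split between elevation h and root r with h + r = Δ.
Airy balance ρ_c h = (ρ_m − ρ_c) r gives r = h ρ_c/(ρ_m − ρ_c), so h (1 + ρ_c/(ρ_m − ρ_c)) = Δ, i.e. h = Δ (ρ_m − ρ_c)/ρ_m.
h = 20 km × 530/3300 = 3.21 km.

3.21 km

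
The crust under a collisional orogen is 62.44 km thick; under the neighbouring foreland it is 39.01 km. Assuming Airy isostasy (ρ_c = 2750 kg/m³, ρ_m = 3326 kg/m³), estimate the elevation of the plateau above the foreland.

4.06 km

Excess crust Δ = 62.44 km − 39.01 km = 23.43 km, split between elevation h and root r with h + r = Δ.
Airy balance ρ_c h = (ρ_m − ρ_c) r gives r = h ρ_c/(ρ_m − ρ_c), so h (1 + ρ_c/(ρ_m − ρ_c)) = Δ, i.e. h = Δ (ρ_m − ρ_c)/ρ_m.
h = 23.43 km × 576/3326 = 4.06 km.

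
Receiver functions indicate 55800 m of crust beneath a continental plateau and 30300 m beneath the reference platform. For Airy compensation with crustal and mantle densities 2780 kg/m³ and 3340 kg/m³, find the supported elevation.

Excess crust Δ = 55800 m − 30300 m = 25500 m, split between elevation h and root r with h + r = Δ.
Airy balance ρ_c h = (ρ_m − ρ_c) r gives r = h ρ_c/(ρ_m − ρ_c), so h (1 + ρ_c/(ρ_m − ρ_c)) = Δ, i.e. h = Δ (ρ_m − ρ_c)/ρ_m.
h = 25500 m × 560/3340 = 4280 m.

4280 m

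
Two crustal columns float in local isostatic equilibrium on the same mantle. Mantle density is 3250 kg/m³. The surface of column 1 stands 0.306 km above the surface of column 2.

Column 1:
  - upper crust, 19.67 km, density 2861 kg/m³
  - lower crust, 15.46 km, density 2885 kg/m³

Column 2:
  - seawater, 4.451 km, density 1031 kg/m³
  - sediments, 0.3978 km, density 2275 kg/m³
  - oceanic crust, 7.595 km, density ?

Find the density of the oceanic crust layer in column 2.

2980 kg/m³

Take the compensation level at the base of the deeper column (depth z_c below the surface of column 1) and equate Σ ρ_i t_i down to z_c; mantle fills any gap and the z_c terms cancel.
Column 1: 19.67×2861 + 15.46×2885 + (z_c − 35.13)×3250
Column 2: 0.306×0 + 4.451×1031 + 0.3978×2275 + 7.595×ρ + (z_c − 0.306 − 12.4438)×3250
The z_c×3250 term appears on both sides and cancels. Collect the known terms of each column as K = Σ(ρt)_known − 3250 × (depth of known layers): K_1 = 100877.97 − 3250×35.13 = −13294.53; K_2 = 5493.976 − 3250×(0.306 + 12.4438) = −35942.874.
Balance: K_1 = K_2 + 7.595×ρ, so ρ = (K_1 − K_2)/7.595 = 22648.3/7.595 = 2980 kg/m³.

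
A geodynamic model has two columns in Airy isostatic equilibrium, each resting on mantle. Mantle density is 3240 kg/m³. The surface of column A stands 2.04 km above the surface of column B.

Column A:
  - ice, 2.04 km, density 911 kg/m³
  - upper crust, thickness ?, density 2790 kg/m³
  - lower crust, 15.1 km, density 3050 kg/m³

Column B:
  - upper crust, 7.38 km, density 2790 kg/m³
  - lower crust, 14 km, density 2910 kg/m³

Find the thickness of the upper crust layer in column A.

15.4 km

Take the compensation level at the base of the deeper column (depth z_c below the surface of column A) and equate Σ ρ_i t_i down to z_c; mantle fills any gap and the z_c terms cancel.
Column A: 2.04×911 + x×2790 + 15.1×3050 + (z_c − 17.14 − x)×3240
Column B: 2.04×0 + 7.38×2790 + 14×2910 + (z_c − 2.04 − 21.38)×3240
The z_c×3240 term appears on both sides and cancels. Collect the known terms of each column as K = Σ(ρt)_known − 3240 × (depth of known layers): K_A = 47913.44 − 3240×17.14 = −7620.16; K_B = 61330.2 − 3240×(2.04 + 21.38) = −14550.6.
Balance: K_A − x×(3240 − 2790) = K_B, so x = (K_A − K_B)/(3240 − 2790) = 6930.44/450 = 15.4 km.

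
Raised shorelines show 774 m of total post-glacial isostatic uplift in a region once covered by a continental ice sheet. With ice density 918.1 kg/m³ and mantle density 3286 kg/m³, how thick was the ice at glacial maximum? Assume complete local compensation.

u = t ρ_ice/ρ_m → t = u ρ_m/ρ_ice = 774 m × 3286/918.1 = 2770 m.

2770 m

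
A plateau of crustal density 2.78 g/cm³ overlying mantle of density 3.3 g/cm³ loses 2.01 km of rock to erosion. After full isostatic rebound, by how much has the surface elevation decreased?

0.317 km

Rebound u = e ρ_c/ρ_m = 2.01 km × 2.78/3.3 = 1.693 km.
Net surface drop = e − u = 2.01 km − 1.693 km = e (ρ_m − ρ_c)/ρ_m = 0.317 km.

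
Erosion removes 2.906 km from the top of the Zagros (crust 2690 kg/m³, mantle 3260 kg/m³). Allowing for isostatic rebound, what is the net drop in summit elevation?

Rebound u = e ρ_c/ρ_m = 2.906 km × 2690/3260 = 2.398 km.
Net surface drop = e − u = 2.906 km − 2.398 km = e (ρ_m − ρ_c)/ρ_m = 0.508 km.

0.508 km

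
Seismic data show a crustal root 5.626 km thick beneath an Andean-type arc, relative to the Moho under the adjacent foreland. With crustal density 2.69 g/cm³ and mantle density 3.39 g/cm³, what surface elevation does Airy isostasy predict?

Balancing pressure at the compensation depth: ρ_c h = (ρ_m − ρ_c) r.
h = r (ρ_m − ρ_c) / ρ_c = 5.626 km × (3.39 − 2.69) / 2.69 = 1.46 km.

1.46 km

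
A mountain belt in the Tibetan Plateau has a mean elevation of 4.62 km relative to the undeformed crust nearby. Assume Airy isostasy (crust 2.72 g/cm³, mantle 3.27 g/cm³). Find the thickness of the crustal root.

For local isostatic compensation: the weight of the topography is balanced by the buoyancy of the root, ρ_c h = (ρ_m − ρ_c) r.
r = h · ρ_c / (ρ_m − ρ_c) = 4.62 km × 2.72 / (3.27 − 2.72) = 22.8 km.

22.8 km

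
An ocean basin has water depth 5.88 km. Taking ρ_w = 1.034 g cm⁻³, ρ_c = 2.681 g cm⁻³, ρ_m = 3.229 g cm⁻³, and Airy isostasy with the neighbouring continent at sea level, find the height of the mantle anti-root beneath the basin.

For local isostatic compensation: replacing crust with seawater at the top is compensated by replacing crust with mantle at the base: d (ρ_c − ρ_w) = a (ρ_m − ρ_c).
a = d (ρ_c − ρ_w)/(ρ_m − ρ_c) = 5.88 km × 1.647/0.548 = 17.7 km.

17.7 km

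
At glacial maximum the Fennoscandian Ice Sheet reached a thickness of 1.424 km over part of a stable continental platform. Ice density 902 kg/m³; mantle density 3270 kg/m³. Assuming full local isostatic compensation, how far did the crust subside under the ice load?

0.393 km

By Archimedes' principle applied to the lithosphere: the ice load ρ_ice t is balanced by mantle displaced below, ρ_m s.
s = t ρ_ice / ρ_m = 1.424 km × 902/3270 = 0.393 km.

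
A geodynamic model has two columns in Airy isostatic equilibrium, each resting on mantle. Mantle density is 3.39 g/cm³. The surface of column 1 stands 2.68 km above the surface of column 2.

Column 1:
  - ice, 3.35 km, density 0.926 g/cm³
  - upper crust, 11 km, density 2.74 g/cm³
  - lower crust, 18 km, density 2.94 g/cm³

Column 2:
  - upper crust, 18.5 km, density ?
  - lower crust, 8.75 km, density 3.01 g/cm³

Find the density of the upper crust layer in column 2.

Take the compensation level at the base of the deeper column (depth z_c below the surface of column 1) and equate Σ ρ_i t_i down to z_c; mantle fills any gap and the z_c terms cancel.
Column 1: 3.35×0.926 + 11×2.74 + 18×2.94 + (z_c − 32.35)×3.39
Column 2: 2.68×0 + 18.5×ρ + 8.75×3.01 + (z_c − 2.68 − 27.25)×3.39
The z_c×3.39 term appears on both sides and cancels. Collect the known terms of each column as K = Σ(ρt)_known − 3.39 × (depth of known layers): K_1 = 86.1621 − 3.39×32.35 = −23.5044; K_2 = 26.3375 − 3.39×(2.68 + 27.25) = −75.1252.
Balance: K_1 = K_2 + 18.5×ρ, so ρ = (K_1 − K_2)/18.5 = 51.6208/18.5 = 2.79 g/cm³.

2.79 g/cm³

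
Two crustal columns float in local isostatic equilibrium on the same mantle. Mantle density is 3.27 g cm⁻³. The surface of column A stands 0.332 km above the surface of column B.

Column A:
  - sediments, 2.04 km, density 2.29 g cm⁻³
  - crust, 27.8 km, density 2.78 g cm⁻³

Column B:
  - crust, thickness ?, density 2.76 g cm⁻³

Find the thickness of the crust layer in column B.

28.5 km

Take the compensation level at the base of the deeper column (depth z_c below the surface of column A) and equate Σ ρ_i t_i down to z_c; mantle fills any gap and the z_c terms cancel.
Column A: 2.04×2.29 + 27.8×2.78 + (z_c − 29.84)×3.27
Column B: 0.332×0 + x×2.76 + (z_c − 0.332 − 0 − x)×3.27
The z_c×3.27 term appears on both sides and cancels. Collect the known terms of each column as K = Σ(ρt)_known − 3.27 × (depth of known layers): K_A = 81.9556 − 3.27×29.84 = −15.6212; K_B = 0 − 3.27×(0.332 + 0) = −1.08564.
Balance: K_A = K_B − x×(3.27 − 2.76), so x = (K_B − K_A)/(3.27 − 2.76) = 14.5356/0.51 = 28.5 km.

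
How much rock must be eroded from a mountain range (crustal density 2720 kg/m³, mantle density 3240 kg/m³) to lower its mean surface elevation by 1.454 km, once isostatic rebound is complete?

Net drop Δ = e − u = e − e ρ_c/ρ_m = e (ρ_m − ρ_c)/ρ_m.
e = Δ ρ_m/(ρ_m − ρ_c) = 1.454 km × 3240/520 = 9.06 km.

9.06 km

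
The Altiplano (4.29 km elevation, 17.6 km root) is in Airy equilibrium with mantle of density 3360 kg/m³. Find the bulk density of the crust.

2700 kg/m³

ρ_c h = (ρ_m − ρ_c) r → ρ_c (h + r) = ρ_m r → ρ_c = ρ_m r / (h + r).
ρ_c = 3360 × 17.6 km / (4.29 km + 17.6 km) = 2700 kg/m³.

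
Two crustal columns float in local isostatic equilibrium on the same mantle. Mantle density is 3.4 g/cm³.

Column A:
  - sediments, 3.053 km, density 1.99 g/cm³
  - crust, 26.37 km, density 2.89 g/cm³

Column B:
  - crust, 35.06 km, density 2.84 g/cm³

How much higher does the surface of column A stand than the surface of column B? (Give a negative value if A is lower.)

For any compensation level in the mantle, the mantle terms cancel and isostasy reduces to e = (Σt_A − Σt_B) − (Σ(ρt)_A − Σ(ρt)_B) / ρ_m.
Σt_A = 29.423 km; Σt_B = 35.06 km; Σ(ρt)_A = 82.28477; Σ(ρt)_B = 99.5704 (in km·g/cm³).
e = (29.423 − 35.06) − (82.28477 − 99.5704) / 3.4 = −0.553 km.

−0.553 km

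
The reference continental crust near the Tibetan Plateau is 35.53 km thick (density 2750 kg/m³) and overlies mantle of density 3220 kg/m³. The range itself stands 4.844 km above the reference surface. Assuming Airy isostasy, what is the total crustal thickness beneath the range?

Root depth r = h ρ_c / (ρ_m − ρ_c) = 4.844 km × 2750 / 470 = 28.34 km.
Total thickness = T + h + r = 35.53 km + 4.844 km + 28.34 km = 68.7 km.

68.7 km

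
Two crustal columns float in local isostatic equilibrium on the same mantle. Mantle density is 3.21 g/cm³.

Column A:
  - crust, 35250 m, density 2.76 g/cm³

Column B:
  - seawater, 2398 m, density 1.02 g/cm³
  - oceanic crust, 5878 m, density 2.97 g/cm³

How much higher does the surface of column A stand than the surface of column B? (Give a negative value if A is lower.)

For any compensation level in the mantle, the mantle terms cancel and isostasy reduces to e = (Σt_A − Σt_B) − (Σ(ρt)_A − Σ(ρt)_B) / ρ_m.
Σt_A = 35250 m; Σt_B = 8276 m; Σ(ρt)_A = 97290; Σ(ρt)_B = 19903.62 (in m·g/cm³).
e = (35250 − 8276) − (97290 − 19903.62) / 3.21 = 2870 m.

2870 m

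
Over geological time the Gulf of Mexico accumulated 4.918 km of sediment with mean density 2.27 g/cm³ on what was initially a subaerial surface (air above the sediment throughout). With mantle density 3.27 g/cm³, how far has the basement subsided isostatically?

3.41 km

Subaerial load: s = t ρ_sed / ρ_m = 4.918 km × 2.27/3.27 = 3.41 km.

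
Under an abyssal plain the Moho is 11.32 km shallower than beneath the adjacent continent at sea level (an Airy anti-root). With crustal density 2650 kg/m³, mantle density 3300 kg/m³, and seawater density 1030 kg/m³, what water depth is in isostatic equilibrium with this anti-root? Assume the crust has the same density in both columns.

4.54 km

Replacing a thickness d of crust by seawater at the top must be balanced by replacing crust with mantle at the base: d (ρ_c − ρ_w) = a (ρ_m − ρ_c).
d = a (ρ_m − ρ_c)/(ρ_c − ρ_w) = 11.32 km × 650/1620 = 4.54 km.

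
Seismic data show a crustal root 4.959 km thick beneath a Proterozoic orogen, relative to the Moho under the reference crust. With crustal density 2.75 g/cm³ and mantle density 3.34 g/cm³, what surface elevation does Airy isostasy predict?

Isostatic balance requires: ρ_c h = (ρ_m − ρ_c) r.
h = r (ρ_m − ρ_c) / ρ_c = 4.959 km × (3.34 − 2.75) / 2.75 = 1.06 km.

1.06 km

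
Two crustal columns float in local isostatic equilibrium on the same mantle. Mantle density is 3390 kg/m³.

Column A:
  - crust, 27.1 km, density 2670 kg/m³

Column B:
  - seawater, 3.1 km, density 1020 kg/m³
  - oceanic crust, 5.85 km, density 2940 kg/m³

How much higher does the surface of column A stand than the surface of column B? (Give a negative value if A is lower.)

For any compensation level in the mantle, the mantle terms cancel and isostasy reduces to e = (Σt_A − Σt_B) − (Σ(ρt)_A − Σ(ρt)_B) / ρ_m.
Σt_A = 27.1 km; Σt_B = 8.95 km; Σ(ρt)_A = 72357; Σ(ρt)_B = 20361 (in km·kg/m³).
e = (27.1 − 8.95) − (72357 − 20361) / 3390 = 2.81 km.

2.81 km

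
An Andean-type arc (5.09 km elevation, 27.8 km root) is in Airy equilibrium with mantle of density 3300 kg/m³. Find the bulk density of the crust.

2790 kg/m³

ρ_c h = (ρ_m − ρ_c) r → ρ_c (h + r) = ρ_m r → ρ_c = ρ_m r / (h + r).
ρ_c = 3300 × 27.8 km / (5.09 km + 27.8 km) = 2790 kg/m³.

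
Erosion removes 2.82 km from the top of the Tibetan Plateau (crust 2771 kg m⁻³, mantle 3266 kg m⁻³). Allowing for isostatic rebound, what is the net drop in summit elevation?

0.427 km

Rebound u = e ρ_c/ρ_m = 2.82 km × 2771/3266 = 2.393 km.
Net surface drop = e − u = 2.82 km − 2.393 km = e (ρ_m − ρ_c)/ρ_m = 0.427 km.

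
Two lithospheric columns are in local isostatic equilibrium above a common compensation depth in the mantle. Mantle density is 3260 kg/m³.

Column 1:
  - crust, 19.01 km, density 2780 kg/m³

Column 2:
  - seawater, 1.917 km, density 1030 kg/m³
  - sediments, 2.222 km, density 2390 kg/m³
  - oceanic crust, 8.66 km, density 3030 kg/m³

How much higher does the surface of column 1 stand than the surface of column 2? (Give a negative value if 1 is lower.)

For any compensation level in the mantle, the mantle terms cancel and isostasy reduces to e = (Σt_1 − Σt_2) − (Σ(ρt)_1 − Σ(ρt)_2) / ρ_m.
Σt_1 = 19.01 km; Σt_2 = 12.799 km; Σ(ρt)_1 = 52847.8; Σ(ρt)_2 = 33524.89 (in km·kg/m³).
e = (19.01 − 12.799) − (52847.8 − 33524.89) / 3260 = 0.284 km.

0.284 km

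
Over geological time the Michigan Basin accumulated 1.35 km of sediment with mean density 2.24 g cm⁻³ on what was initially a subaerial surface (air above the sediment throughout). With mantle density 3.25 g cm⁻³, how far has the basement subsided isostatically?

0.93 km

Subaerial load: s = t ρ_sed / ρ_m = 1.35 km × 2.24/3.25 = 0.93 km.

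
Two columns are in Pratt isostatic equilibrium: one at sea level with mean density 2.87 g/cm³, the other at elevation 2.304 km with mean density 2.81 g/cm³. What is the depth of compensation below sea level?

ρ_ref D = ρ (D + h) → D (ρ_ref − ρ) = ρ h.
D = ρ h/(ρ_ref − ρ) = 2.81 × 2.304 km/(2.87 − 2.81) = 108 km.

108 km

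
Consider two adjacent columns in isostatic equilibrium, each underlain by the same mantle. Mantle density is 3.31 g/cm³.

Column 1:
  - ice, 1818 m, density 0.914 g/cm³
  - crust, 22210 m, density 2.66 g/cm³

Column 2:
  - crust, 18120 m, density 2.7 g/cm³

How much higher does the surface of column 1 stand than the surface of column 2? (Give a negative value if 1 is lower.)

2340 m

For any compensation level in the mantle, the mantle terms cancel and isostasy reduces to e = (Σt_1 − Σt_2) − (Σ(ρt)_1 − Σ(ρt)_2) / ρ_m.
Σt_1 = 24028 m; Σt_2 = 18120 m; Σ(ρt)_1 = 60740.252; Σ(ρt)_2 = 48924 (in m·g/cm³).
e = (24028 − 18120) − (60740.252 − 48924) / 3.31 = 2340 m.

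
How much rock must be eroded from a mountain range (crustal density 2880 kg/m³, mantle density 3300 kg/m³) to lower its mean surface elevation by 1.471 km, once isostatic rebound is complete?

11.6 km

Net drop Δ = e − u = e − e ρ_c/ρ_m = e (ρ_m − ρ_c)/ρ_m.
e = Δ ρ_m/(ρ_m − ρ_c) = 1.471 km × 3300/420 = 11.6 km.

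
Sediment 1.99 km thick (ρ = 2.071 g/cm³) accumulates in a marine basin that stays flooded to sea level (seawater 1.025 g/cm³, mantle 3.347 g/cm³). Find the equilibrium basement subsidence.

0.896 km

Submarine loading: the sediment displaces seawater, and the subsidence is in turn flooded, so s (ρ_m − ρ_w) = t (ρ_sed − ρ_w).
s = 1.99 km × (2.071 − 1.025) / (3.347 − 1.025) = 0.896 km.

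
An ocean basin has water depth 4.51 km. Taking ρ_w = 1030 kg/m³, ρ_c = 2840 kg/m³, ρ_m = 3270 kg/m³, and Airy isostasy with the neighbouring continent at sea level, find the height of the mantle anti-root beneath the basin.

19 km

For local isostatic compensation: replacing crust with seawater at the top is compensated by replacing crust with mantle at the base: d (ρ_c − ρ_w) = a (ρ_m − ρ_c).
a = d (ρ_c − ρ_w)/(ρ_m − ρ_c) = 4.51 km × 1810/430 = 19 km.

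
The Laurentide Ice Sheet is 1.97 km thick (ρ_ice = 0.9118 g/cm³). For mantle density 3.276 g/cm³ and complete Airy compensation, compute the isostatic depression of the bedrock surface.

0.548 km

Balancing pressure at the compensation depth: the ice load ρ_ice t is balanced by mantle displaced below, ρ_m s.
s = t ρ_ice / ρ_m = 1.97 km × 0.9118/3.276 = 0.548 km.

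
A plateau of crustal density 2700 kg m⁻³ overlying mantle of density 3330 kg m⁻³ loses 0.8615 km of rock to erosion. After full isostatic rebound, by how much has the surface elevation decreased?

Rebound u = e ρ_c/ρ_m = 0.8615 km × 2700/3330 = 0.6985 km.
Net surface drop = e − u = 0.8615 km − 0.6985 km = e (ρ_m − ρ_c)/ρ_m = 0.163 km.

0.163 km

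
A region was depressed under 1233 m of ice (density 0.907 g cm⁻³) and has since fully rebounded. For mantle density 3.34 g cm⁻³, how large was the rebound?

335 m

Removing the load lets mantle flow back in; uplift u satisfies ρ_ice t = ρ_m u.
u = t ρ_ice/ρ_m = 1233 m × 0.907/3.34 = 335 m.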